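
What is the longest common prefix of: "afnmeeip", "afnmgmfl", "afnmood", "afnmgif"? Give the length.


Words: afnmeeip, afnmgmfl, afnmood, afnmgif
  Position 0: all 'a' => match
  Position 1: all 'f' => match
  Position 2: all 'n' => match
  Position 3: all 'm' => match
  Position 4: ('e', 'g', 'o', 'g') => mismatch, stop
LCP = "afnm" (length 4)

4


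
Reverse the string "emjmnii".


Input: emjmnii
Reading characters right to left:
  Position 6: 'i'
  Position 5: 'i'
  Position 4: 'n'
  Position 3: 'm'
  Position 2: 'j'
  Position 1: 'm'
  Position 0: 'e'
Reversed: iinmjme

iinmjme


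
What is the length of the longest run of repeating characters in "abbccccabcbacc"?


Input: "abbccccabcbacc"
Scanning for longest run:
  Position 1 ('b'): new char, reset run to 1
  Position 2 ('b'): continues run of 'b', length=2
  Position 3 ('c'): new char, reset run to 1
  Position 4 ('c'): continues run of 'c', length=2
  Position 5 ('c'): continues run of 'c', length=3
  Position 6 ('c'): continues run of 'c', length=4
  Position 7 ('a'): new char, reset run to 1
  Position 8 ('b'): new char, reset run to 1
  Position 9 ('c'): new char, reset run to 1
  Position 10 ('b'): new char, reset run to 1
  Position 11 ('a'): new char, reset run to 1
  Position 12 ('c'): new char, reset run to 1
  Position 13 ('c'): continues run of 'c', length=2
Longest run: 'c' with length 4

4


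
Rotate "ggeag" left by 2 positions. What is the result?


Input: "ggeag", rotate left by 2
First 2 characters: "gg"
Remaining characters: "eag"
Concatenate remaining + first: "eag" + "gg" = "eaggg"

eaggg


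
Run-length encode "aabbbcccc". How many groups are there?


Input: aabbbcccc
Scanning for consecutive runs:
  Group 1: 'a' x 2 (positions 0-1)
  Group 2: 'b' x 3 (positions 2-4)
  Group 3: 'c' x 4 (positions 5-8)
Total groups: 3

3


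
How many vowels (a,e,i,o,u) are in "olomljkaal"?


Input: olomljkaal
Checking each character:
  'o' at position 0: vowel (running total: 1)
  'l' at position 1: consonant
  'o' at position 2: vowel (running total: 2)
  'm' at position 3: consonant
  'l' at position 4: consonant
  'j' at position 5: consonant
  'k' at position 6: consonant
  'a' at position 7: vowel (running total: 3)
  'a' at position 8: vowel (running total: 4)
  'l' at position 9: consonant
Total vowels: 4

4


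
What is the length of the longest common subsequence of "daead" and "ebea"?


LCS of "daead" and "ebea"
DP table:
           e    b    e    a
      0    0    0    0    0
  d   0    0    0    0    0
  a   0    0    0    0    1
  e   0    1    1    1    1
  a   0    1    1    1    2
  d   0    1    1    1    2
LCS length = dp[5][4] = 2

2


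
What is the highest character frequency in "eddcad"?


Input: eddcad
Character counts:
  'a': 1
  'c': 1
  'd': 3
  'e': 1
Maximum frequency: 3

3


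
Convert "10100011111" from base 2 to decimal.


Input: "10100011111" in base 2
Positional expansion:
  Digit '1' (value 1) x 2^10 = 1024
  Digit '0' (value 0) x 2^9 = 0
  Digit '1' (value 1) x 2^8 = 256
  Digit '0' (value 0) x 2^7 = 0
  Digit '0' (value 0) x 2^6 = 0
  Digit '0' (value 0) x 2^5 = 0
  Digit '1' (value 1) x 2^4 = 16
  Digit '1' (value 1) x 2^3 = 8
  Digit '1' (value 1) x 2^2 = 4
  Digit '1' (value 1) x 2^1 = 2
  Digit '1' (value 1) x 2^0 = 1
Sum = 1311

1311


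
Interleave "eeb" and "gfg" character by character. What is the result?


Interleaving "eeb" and "gfg":
  Position 0: 'e' from first, 'g' from second => "eg"
  Position 1: 'e' from first, 'f' from second => "ef"
  Position 2: 'b' from first, 'g' from second => "bg"
Result: egefbg

egefbg


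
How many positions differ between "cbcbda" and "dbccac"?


Comparing "cbcbda" and "dbccac" position by position:
  Position 0: 'c' vs 'd' => DIFFER
  Position 1: 'b' vs 'b' => same
  Position 2: 'c' vs 'c' => same
  Position 3: 'b' vs 'c' => DIFFER
  Position 4: 'd' vs 'a' => DIFFER
  Position 5: 'a' vs 'c' => DIFFER
Positions that differ: 4

4


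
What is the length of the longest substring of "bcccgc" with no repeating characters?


Input: "bcccgc"
Sliding window (track last position of each char):
  Position 0 ('b'): window [0,0] length 1 -- new best
  Position 1 ('c'): window [0,1] length 2 -- new best
  Position 2 ('c'): repeat (last at 1), move window start to 2
  Position 2 ('c'): window [2,2] length 1
  Position 3 ('c'): repeat (last at 2), move window start to 3
  Position 3 ('c'): window [3,3] length 1
  Position 4 ('g'): window [3,4] length 2
  Position 5 ('c'): repeat (last at 3), move window start to 4
  Position 5 ('c'): window [4,5] length 2
Longest substring with no repeats: "bc" with length 2

2


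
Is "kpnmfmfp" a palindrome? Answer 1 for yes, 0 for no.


Input: kpnmfmfp
Reversed: pfmfmnpk
  Compare pos 0 ('k') with pos 7 ('p'): MISMATCH
  Compare pos 1 ('p') with pos 6 ('f'): MISMATCH
  Compare pos 2 ('n') with pos 5 ('m'): MISMATCH
  Compare pos 3 ('m') with pos 4 ('f'): MISMATCH
Result: not a palindrome

0


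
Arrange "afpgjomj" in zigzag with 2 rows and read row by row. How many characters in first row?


Zigzag "afpgjomj" into 2 rows:
Placing characters:
  'a' => row 0
  'f' => row 1
  'p' => row 0
  'g' => row 1
  'j' => row 0
  'o' => row 1
  'm' => row 0
  'j' => row 1
Rows:
  Row 0: "apjm"
  Row 1: "fgoj"
First row length: 4

4


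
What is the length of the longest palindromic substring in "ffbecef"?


Input: "ffbecef"
Checking substrings for palindromes:
  [3:6] "ece" (len 3) => palindrome
  [0:2] "ff" (len 2) => palindrome
Longest palindromic substring: "ece" with length 3

3


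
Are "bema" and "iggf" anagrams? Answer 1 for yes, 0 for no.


Strings: "bema", "iggf"
Sorted first:  abem
Sorted second: fggi
Differ at position 0: 'a' vs 'f' => not anagrams

0


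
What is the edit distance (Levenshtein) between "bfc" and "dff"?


Computing edit distance: "bfc" -> "dff"
DP table:
           d    f    f
      0    1    2    3
  b   1    1    2    3
  f   2    2    1    2
  c   3    3    2    2
Edit distance = dp[3][3] = 2

2


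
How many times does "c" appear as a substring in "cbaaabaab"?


Searching for "c" in "cbaaabaab"
Scanning each position:
  Position 0: "c" => MATCH
  Position 1: "b" => no
  Position 2: "a" => no
  Position 3: "a" => no
  Position 4: "a" => no
  Position 5: "b" => no
  Position 6: "a" => no
  Position 7: "a" => no
  Position 8: "b" => no
Total occurrences: 1

1


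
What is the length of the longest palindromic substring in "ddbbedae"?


Input: "ddbbedae"
Checking substrings for palindromes:
  [0:2] "dd" (len 2) => palindrome
  [2:4] "bb" (len 2) => palindrome
Longest palindromic substring: "dd" with length 2

2


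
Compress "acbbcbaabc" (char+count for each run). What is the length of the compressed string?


Input: acbbcbaabc
Runs:
  'a' x 1 => "a1"
  'c' x 1 => "c1"
  'b' x 2 => "b2"
  'c' x 1 => "c1"
  'b' x 1 => "b1"
  'a' x 2 => "a2"
  'b' x 1 => "b1"
  'c' x 1 => "c1"
Compressed: "a1c1b2c1b1a2b1c1"
Compressed length: 16

16


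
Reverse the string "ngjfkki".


Input: ngjfkki
Reading characters right to left:
  Position 6: 'i'
  Position 5: 'k'
  Position 4: 'k'
  Position 3: 'f'
  Position 2: 'j'
  Position 1: 'g'
  Position 0: 'n'
Reversed: ikkfjgn

ikkfjgn


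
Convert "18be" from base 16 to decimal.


Input: "18be" in base 16
Positional expansion:
  Digit '1' (value 1) x 16^3 = 4096
  Digit '8' (value 8) x 16^2 = 2048
  Digit 'b' (value 11) x 16^1 = 176
  Digit 'e' (value 14) x 16^0 = 14
Sum = 6334

6334


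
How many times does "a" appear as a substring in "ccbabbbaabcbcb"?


Searching for "a" in "ccbabbbaabcbcb"
Scanning each position:
  Position 0: "c" => no
  Position 1: "c" => no
  Position 2: "b" => no
  Position 3: "a" => MATCH
  Position 4: "b" => no
  Position 5: "b" => no
  Position 6: "b" => no
  Position 7: "a" => MATCH
  Position 8: "a" => MATCH
  Position 9: "b" => no
  Position 10: "c" => no
  Position 11: "b" => no
  Position 12: "c" => no
  Position 13: "b" => no
Total occurrences: 3

3


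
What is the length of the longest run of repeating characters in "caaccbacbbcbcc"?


Input: "caaccbacbbcbcc"
Scanning for longest run:
  Position 1 ('a'): new char, reset run to 1
  Position 2 ('a'): continues run of 'a', length=2
  Position 3 ('c'): new char, reset run to 1
  Position 4 ('c'): continues run of 'c', length=2
  Position 5 ('b'): new char, reset run to 1
  Position 6 ('a'): new char, reset run to 1
  Position 7 ('c'): new char, reset run to 1
  Position 8 ('b'): new char, reset run to 1
  Position 9 ('b'): continues run of 'b', length=2
  Position 10 ('c'): new char, reset run to 1
  Position 11 ('b'): new char, reset run to 1
  Position 12 ('c'): new char, reset run to 1
  Position 13 ('c'): continues run of 'c', length=2
Longest run: 'a' with length 2

2


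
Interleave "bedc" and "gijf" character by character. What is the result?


Interleaving "bedc" and "gijf":
  Position 0: 'b' from first, 'g' from second => "bg"
  Position 1: 'e' from first, 'i' from second => "ei"
  Position 2: 'd' from first, 'j' from second => "dj"
  Position 3: 'c' from first, 'f' from second => "cf"
Result: bgeidjcf

bgeidjcf


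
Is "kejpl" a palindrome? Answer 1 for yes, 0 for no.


Input: kejpl
Reversed: lpjek
  Compare pos 0 ('k') with pos 4 ('l'): MISMATCH
  Compare pos 1 ('e') with pos 3 ('p'): MISMATCH
Result: not a palindrome

0


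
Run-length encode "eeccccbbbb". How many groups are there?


Input: eeccccbbbb
Scanning for consecutive runs:
  Group 1: 'e' x 2 (positions 0-1)
  Group 2: 'c' x 4 (positions 2-5)
  Group 3: 'b' x 4 (positions 6-9)
Total groups: 3

3


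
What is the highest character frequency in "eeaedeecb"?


Input: eeaedeecb
Character counts:
  'a': 1
  'b': 1
  'c': 1
  'd': 1
  'e': 5
Maximum frequency: 5

5


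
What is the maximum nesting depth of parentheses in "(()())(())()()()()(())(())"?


Input: "(()())(())()()()()(())(())"
Tracking depth:
  Position 0 '(': depth becomes 1
  Position 1 '(': depth becomes 2
  Position 2 ')': depth becomes 1
  Position 3 '(': depth becomes 2
  Position 4 ')': depth becomes 1
  Position 5 ')': depth becomes 0
  Position 6 '(': depth becomes 1
  Position 7 '(': depth becomes 2
  Position 8 ')': depth becomes 1
  Position 9 ')': depth becomes 0
  Position 10 '(': depth becomes 1
  Position 11 ')': depth becomes 0
  Position 12 '(': depth becomes 1
  Position 13 ')': depth becomes 0
  Position 14 '(': depth becomes 1
  Position 15 ')': depth becomes 0
  Position 16 '(': depth becomes 1
  Position 17 ')': depth becomes 0
  Position 18 '(': depth becomes 1
  Position 19 '(': depth becomes 2
  Position 20 ')': depth becomes 1
  Position 21 ')': depth becomes 0
  Position 22 '(': depth becomes 1
  Position 23 '(': depth becomes 2
  Position 24 ')': depth becomes 1
  Position 25 ')': depth becomes 0
Maximum depth reached: 2

2


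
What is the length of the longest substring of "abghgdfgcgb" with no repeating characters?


Input: "abghgdfgcgb"
Sliding window (track last position of each char):
  Position 0 ('a'): window [0,0] length 1 -- new best
  Position 1 ('b'): window [0,1] length 2 -- new best
  Position 2 ('g'): window [0,2] length 3 -- new best
  Position 3 ('h'): window [0,3] length 4 -- new best
  Position 4 ('g'): repeat (last at 2), move window start to 3
  Position 4 ('g'): window [3,4] length 2
  Position 5 ('d'): window [3,5] length 3
  Position 6 ('f'): window [3,6] length 4
  Position 7 ('g'): repeat (last at 4), move window start to 5
  Position 7 ('g'): window [5,7] length 3
  Position 8 ('c'): window [5,8] length 4
  Position 9 ('g'): repeat (last at 7), move window start to 8
  Position 9 ('g'): window [8,9] length 2
  Position 10 ('b'): window [8,10] length 3
Longest substring with no repeats: "abgh" with length 4

4


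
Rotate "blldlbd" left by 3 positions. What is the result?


Input: "blldlbd", rotate left by 3
First 3 characters: "bll"
Remaining characters: "dlbd"
Concatenate remaining + first: "dlbd" + "bll" = "dlbdbll"

dlbdbll


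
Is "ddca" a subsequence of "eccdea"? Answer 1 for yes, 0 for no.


Check if "ddca" is a subsequence of "eccdea"
Greedy scan:
  Position 0 ('e'): no match needed
  Position 1 ('c'): no match needed
  Position 2 ('c'): no match needed
  Position 3 ('d'): matches sub[0] = 'd'
  Position 4 ('e'): no match needed
  Position 5 ('a'): no match needed
Only matched 1/4 characters => not a subsequence

0


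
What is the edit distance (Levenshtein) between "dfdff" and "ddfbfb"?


Computing edit distance: "dfdff" -> "ddfbfb"
DP table:
           d    d    f    b    f    b
      0    1    2    3    4    5    6
  d   1    0    1    2    3    4    5
  f   2    1    1    1    2    3    4
  d   3    2    1    2    2    3    4
  f   4    3    2    1    2    2    3
  f   5    4    3    2    2    2    3
Edit distance = dp[5][6] = 3

3


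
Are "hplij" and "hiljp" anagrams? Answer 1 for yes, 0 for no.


Strings: "hplij", "hiljp"
Sorted first:  hijlp
Sorted second: hijlp
Sorted forms match => anagrams

1


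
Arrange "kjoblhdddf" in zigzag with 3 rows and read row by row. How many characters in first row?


Zigzag "kjoblhdddf" into 3 rows:
Placing characters:
  'k' => row 0
  'j' => row 1
  'o' => row 2
  'b' => row 1
  'l' => row 0
  'h' => row 1
  'd' => row 2
  'd' => row 1
  'd' => row 0
  'f' => row 1
Rows:
  Row 0: "kld"
  Row 1: "jbhdf"
  Row 2: "od"
First row length: 3

3


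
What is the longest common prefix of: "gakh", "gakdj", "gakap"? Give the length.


Words: gakh, gakdj, gakap
  Position 0: all 'g' => match
  Position 1: all 'a' => match
  Position 2: all 'k' => match
  Position 3: ('h', 'd', 'a') => mismatch, stop
LCP = "gak" (length 3)

3


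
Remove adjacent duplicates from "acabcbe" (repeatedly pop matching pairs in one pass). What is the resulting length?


Input: acabcbe
Stack-based adjacent duplicate removal:
  Read 'a': push. Stack: a
  Read 'c': push. Stack: ac
  Read 'a': push. Stack: aca
  Read 'b': push. Stack: acab
  Read 'c': push. Stack: acabc
  Read 'b': push. Stack: acabcb
  Read 'e': push. Stack: acabcbe
Final stack: "acabcbe" (length 7)

7


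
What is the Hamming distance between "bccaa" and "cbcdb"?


Comparing "bccaa" and "cbcdb" position by position:
  Position 0: 'b' vs 'c' => differ
  Position 1: 'c' vs 'b' => differ
  Position 2: 'c' vs 'c' => same
  Position 3: 'a' vs 'd' => differ
  Position 4: 'a' vs 'b' => differ
Total differences (Hamming distance): 4

4


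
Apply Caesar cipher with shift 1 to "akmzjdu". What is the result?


Caesar cipher: shift "akmzjdu" by 1
  'a' (pos 0) + 1 = pos 1 = 'b'
  'k' (pos 10) + 1 = pos 11 = 'l'
  'm' (pos 12) + 1 = pos 13 = 'n'
  'z' (pos 25) + 1 = pos 0 = 'a'
  'j' (pos 9) + 1 = pos 10 = 'k'
  'd' (pos 3) + 1 = pos 4 = 'e'
  'u' (pos 20) + 1 = pos 21 = 'v'
Result: blnakev

blnakev


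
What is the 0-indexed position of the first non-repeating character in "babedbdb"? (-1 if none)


Input: babedbdb
Character frequencies:
  'a': 1
  'b': 4
  'd': 2
  'e': 1
Scanning left to right for freq == 1:
  Position 0 ('b'): freq=4, skip
  Position 1 ('a'): unique! => answer = 1

1


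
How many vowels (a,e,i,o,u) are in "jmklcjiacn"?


Input: jmklcjiacn
Checking each character:
  'j' at position 0: consonant
  'm' at position 1: consonant
  'k' at position 2: consonant
  'l' at position 3: consonant
  'c' at position 4: consonant
  'j' at position 5: consonant
  'i' at position 6: vowel (running total: 1)
  'a' at position 7: vowel (running total: 2)
  'c' at position 8: consonant
  'n' at position 9: consonant
Total vowels: 2

2


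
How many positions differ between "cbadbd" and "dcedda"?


Comparing "cbadbd" and "dcedda" position by position:
  Position 0: 'c' vs 'd' => DIFFER
  Position 1: 'b' vs 'c' => DIFFER
  Position 2: 'a' vs 'e' => DIFFER
  Position 3: 'd' vs 'd' => same
  Position 4: 'b' vs 'd' => DIFFER
  Position 5: 'd' vs 'a' => DIFFER
Positions that differ: 5

5


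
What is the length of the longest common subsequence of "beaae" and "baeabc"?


LCS of "beaae" and "baeabc"
DP table:
           b    a    e    a    b    c
      0    0    0    0    0    0    0
  b   0    1    1    1    1    1    1
  e   0    1    1    2    2    2    2
  a   0    1    2    2    3    3    3
  a   0    1    2    2    3    3    3
  e   0    1    2    3    3    3    3
LCS length = dp[5][6] = 3

3


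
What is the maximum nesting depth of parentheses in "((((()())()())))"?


Input: "((((()())()())))"
Tracking depth:
  Position 0 '(': depth becomes 1
  Position 1 '(': depth becomes 2
  Position 2 '(': depth becomes 3
  Position 3 '(': depth becomes 4
  Position 4 '(': depth becomes 5
  Position 5 ')': depth becomes 4
  Position 6 '(': depth becomes 5
  Position 7 ')': depth becomes 4
  Position 8 ')': depth becomes 3
  Position 9 '(': depth becomes 4
  Position 10 ')': depth becomes 3
  Position 11 '(': depth becomes 4
  Position 12 ')': depth becomes 3
  Position 13 ')': depth becomes 2
  Position 14 ')': depth becomes 1
  Position 15 ')': depth becomes 0
Maximum depth reached: 5

5


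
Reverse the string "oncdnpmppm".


Input: oncdnpmppm
Reading characters right to left:
  Position 9: 'm'
  Position 8: 'p'
  Position 7: 'p'
  Position 6: 'm'
  Position 5: 'p'
  Position 4: 'n'
  Position 3: 'd'
  Position 2: 'c'
  Position 1: 'n'
  Position 0: 'o'
Reversed: mppmpndcno

mppmpndcno


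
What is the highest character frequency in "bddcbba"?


Input: bddcbba
Character counts:
  'a': 1
  'b': 3
  'c': 1
  'd': 2
Maximum frequency: 3

3


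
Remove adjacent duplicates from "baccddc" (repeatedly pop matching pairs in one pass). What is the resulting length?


Input: baccddc
Stack-based adjacent duplicate removal:
  Read 'b': push. Stack: b
  Read 'a': push. Stack: ba
  Read 'c': push. Stack: bac
  Read 'c': matches stack top 'c' => pop. Stack: ba
  Read 'd': push. Stack: bad
  Read 'd': matches stack top 'd' => pop. Stack: ba
  Read 'c': push. Stack: bac
Final stack: "bac" (length 3)

3


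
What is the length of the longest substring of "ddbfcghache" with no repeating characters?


Input: "ddbfcghache"
Sliding window (track last position of each char):
  Position 0 ('d'): window [0,0] length 1 -- new best
  Position 1 ('d'): repeat (last at 0), move window start to 1
  Position 1 ('d'): window [1,1] length 1
  Position 2 ('b'): window [1,2] length 2 -- new best
  Position 3 ('f'): window [1,3] length 3 -- new best
  Position 4 ('c'): window [1,4] length 4 -- new best
  Position 5 ('g'): window [1,5] length 5 -- new best
  Position 6 ('h'): window [1,6] length 6 -- new best
  Position 7 ('a'): window [1,7] length 7 -- new best
  Position 8 ('c'): repeat (last at 4), move window start to 5
  Position 8 ('c'): window [5,8] length 4
  Position 9 ('h'): repeat (last at 6), move window start to 7
  Position 9 ('h'): window [7,9] length 3
  Position 10 ('e'): window [7,10] length 4
Longest substring with no repeats: "dbfcgha" with length 7

7


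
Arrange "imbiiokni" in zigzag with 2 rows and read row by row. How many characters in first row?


Zigzag "imbiiokni" into 2 rows:
Placing characters:
  'i' => row 0
  'm' => row 1
  'b' => row 0
  'i' => row 1
  'i' => row 0
  'o' => row 1
  'k' => row 0
  'n' => row 1
  'i' => row 0
Rows:
  Row 0: "ibiki"
  Row 1: "mion"
First row length: 5

5


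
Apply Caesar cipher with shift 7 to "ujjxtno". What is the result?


Caesar cipher: shift "ujjxtno" by 7
  'u' (pos 20) + 7 = pos 1 = 'b'
  'j' (pos 9) + 7 = pos 16 = 'q'
  'j' (pos 9) + 7 = pos 16 = 'q'
  'x' (pos 23) + 7 = pos 4 = 'e'
  't' (pos 19) + 7 = pos 0 = 'a'
  'n' (pos 13) + 7 = pos 20 = 'u'
  'o' (pos 14) + 7 = pos 21 = 'v'
Result: bqqeauv

bqqeauv


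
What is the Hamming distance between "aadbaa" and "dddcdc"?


Comparing "aadbaa" and "dddcdc" position by position:
  Position 0: 'a' vs 'd' => differ
  Position 1: 'a' vs 'd' => differ
  Position 2: 'd' vs 'd' => same
  Position 3: 'b' vs 'c' => differ
  Position 4: 'a' vs 'd' => differ
  Position 5: 'a' vs 'c' => differ
Total differences (Hamming distance): 5

5


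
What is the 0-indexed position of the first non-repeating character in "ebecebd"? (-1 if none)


Input: ebecebd
Character frequencies:
  'b': 2
  'c': 1
  'd': 1
  'e': 3
Scanning left to right for freq == 1:
  Position 0 ('e'): freq=3, skip
  Position 1 ('b'): freq=2, skip
  Position 2 ('e'): freq=3, skip
  Position 3 ('c'): unique! => answer = 3

3


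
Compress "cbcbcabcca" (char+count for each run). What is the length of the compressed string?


Input: cbcbcabcca
Runs:
  'c' x 1 => "c1"
  'b' x 1 => "b1"
  'c' x 1 => "c1"
  'b' x 1 => "b1"
  'c' x 1 => "c1"
  'a' x 1 => "a1"
  'b' x 1 => "b1"
  'c' x 2 => "c2"
  'a' x 1 => "a1"
Compressed: "c1b1c1b1c1a1b1c2a1"
Compressed length: 18

18


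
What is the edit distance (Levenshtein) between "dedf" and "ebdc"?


Computing edit distance: "dedf" -> "ebdc"
DP table:
           e    b    d    c
      0    1    2    3    4
  d   1    1    2    2    3
  e   2    1    2    3    3
  d   3    2    2    2    3
  f   4    3    3    3    3
Edit distance = dp[4][4] = 3

3


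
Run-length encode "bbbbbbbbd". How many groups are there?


Input: bbbbbbbbd
Scanning for consecutive runs:
  Group 1: 'b' x 8 (positions 0-7)
  Group 2: 'd' x 1 (positions 8-8)
Total groups: 2

2


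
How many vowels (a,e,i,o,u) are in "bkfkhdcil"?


Input: bkfkhdcil
Checking each character:
  'b' at position 0: consonant
  'k' at position 1: consonant
  'f' at position 2: consonant
  'k' at position 3: consonant
  'h' at position 4: consonant
  'd' at position 5: consonant
  'c' at position 6: consonant
  'i' at position 7: vowel (running total: 1)
  'l' at position 8: consonant
Total vowels: 1

1


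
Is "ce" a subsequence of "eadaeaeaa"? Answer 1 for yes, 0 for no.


Check if "ce" is a subsequence of "eadaeaeaa"
Greedy scan:
  Position 0 ('e'): no match needed
  Position 1 ('a'): no match needed
  Position 2 ('d'): no match needed
  Position 3 ('a'): no match needed
  Position 4 ('e'): no match needed
  Position 5 ('a'): no match needed
  Position 6 ('e'): no match needed
  Position 7 ('a'): no match needed
  Position 8 ('a'): no match needed
Only matched 0/2 characters => not a subsequence

0


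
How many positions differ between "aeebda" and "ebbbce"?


Comparing "aeebda" and "ebbbce" position by position:
  Position 0: 'a' vs 'e' => DIFFER
  Position 1: 'e' vs 'b' => DIFFER
  Position 2: 'e' vs 'b' => DIFFER
  Position 3: 'b' vs 'b' => same
  Position 4: 'd' vs 'c' => DIFFER
  Position 5: 'a' vs 'e' => DIFFER
Positions that differ: 5

5


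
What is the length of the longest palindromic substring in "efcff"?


Input: "efcff"
Checking substrings for palindromes:
  [1:4] "fcf" (len 3) => palindrome
  [3:5] "ff" (len 2) => palindrome
Longest palindromic substring: "fcf" with length 3

3


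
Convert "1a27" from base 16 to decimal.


Input: "1a27" in base 16
Positional expansion:
  Digit '1' (value 1) x 16^3 = 4096
  Digit 'a' (value 10) x 16^2 = 2560
  Digit '2' (value 2) x 16^1 = 32
  Digit '7' (value 7) x 16^0 = 7
Sum = 6695

6695


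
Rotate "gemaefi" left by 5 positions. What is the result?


Input: "gemaefi", rotate left by 5
First 5 characters: "gemae"
Remaining characters: "fi"
Concatenate remaining + first: "fi" + "gemae" = "figemae"

figemae


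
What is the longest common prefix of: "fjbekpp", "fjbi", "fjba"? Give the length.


Words: fjbekpp, fjbi, fjba
  Position 0: all 'f' => match
  Position 1: all 'j' => match
  Position 2: all 'b' => match
  Position 3: ('e', 'i', 'a') => mismatch, stop
LCP = "fjb" (length 3)

3


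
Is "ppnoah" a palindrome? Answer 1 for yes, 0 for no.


Input: ppnoah
Reversed: haonpp
  Compare pos 0 ('p') with pos 5 ('h'): MISMATCH
  Compare pos 1 ('p') with pos 4 ('a'): MISMATCH
  Compare pos 2 ('n') with pos 3 ('o'): MISMATCH
Result: not a palindrome

0


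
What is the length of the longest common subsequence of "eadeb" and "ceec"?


LCS of "eadeb" and "ceec"
DP table:
           c    e    e    c
      0    0    0    0    0
  e   0    0    1    1    1
  a   0    0    1    1    1
  d   0    0    1    1    1
  e   0    0    1    2    2
  b   0    0    1    2    2
LCS length = dp[5][4] = 2

2


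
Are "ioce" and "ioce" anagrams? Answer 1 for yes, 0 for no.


Strings: "ioce", "ioce"
Sorted first:  ceio
Sorted second: ceio
Sorted forms match => anagrams

1


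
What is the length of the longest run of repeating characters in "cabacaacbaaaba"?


Input: "cabacaacbaaaba"
Scanning for longest run:
  Position 1 ('a'): new char, reset run to 1
  Position 2 ('b'): new char, reset run to 1
  Position 3 ('a'): new char, reset run to 1
  Position 4 ('c'): new char, reset run to 1
  Position 5 ('a'): new char, reset run to 1
  Position 6 ('a'): continues run of 'a', length=2
  Position 7 ('c'): new char, reset run to 1
  Position 8 ('b'): new char, reset run to 1
  Position 9 ('a'): new char, reset run to 1
  Position 10 ('a'): continues run of 'a', length=2
  Position 11 ('a'): continues run of 'a', length=3
  Position 12 ('b'): new char, reset run to 1
  Position 13 ('a'): new char, reset run to 1
Longest run: 'a' with length 3

3


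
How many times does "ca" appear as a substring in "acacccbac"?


Searching for "ca" in "acacccbac"
Scanning each position:
  Position 0: "ac" => no
  Position 1: "ca" => MATCH
  Position 2: "ac" => no
  Position 3: "cc" => no
  Position 4: "cc" => no
  Position 5: "cb" => no
  Position 6: "ba" => no
  Position 7: "ac" => no
Total occurrences: 1

1


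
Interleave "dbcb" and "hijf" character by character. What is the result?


Interleaving "dbcb" and "hijf":
  Position 0: 'd' from first, 'h' from second => "dh"
  Position 1: 'b' from first, 'i' from second => "bi"
  Position 2: 'c' from first, 'j' from second => "cj"
  Position 3: 'b' from first, 'f' from second => "bf"
Result: dhbicjbf

dhbicjbf


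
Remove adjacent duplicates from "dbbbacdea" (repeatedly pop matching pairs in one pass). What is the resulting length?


Input: dbbbacdea
Stack-based adjacent duplicate removal:
  Read 'd': push. Stack: d
  Read 'b': push. Stack: db
  Read 'b': matches stack top 'b' => pop. Stack: d
  Read 'b': push. Stack: db
  Read 'a': push. Stack: dba
  Read 'c': push. Stack: dbac
  Read 'd': push. Stack: dbacd
  Read 'e': push. Stack: dbacde
  Read 'a': push. Stack: dbacdea
Final stack: "dbacdea" (length 7)

7


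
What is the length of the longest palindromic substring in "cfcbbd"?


Input: "cfcbbd"
Checking substrings for palindromes:
  [0:3] "cfc" (len 3) => palindrome
  [3:5] "bb" (len 2) => palindrome
Longest palindromic substring: "cfc" with length 3

3


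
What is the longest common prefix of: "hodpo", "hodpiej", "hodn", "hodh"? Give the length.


Words: hodpo, hodpiej, hodn, hodh
  Position 0: all 'h' => match
  Position 1: all 'o' => match
  Position 2: all 'd' => match
  Position 3: ('p', 'p', 'n', 'h') => mismatch, stop
LCP = "hod" (length 3)

3


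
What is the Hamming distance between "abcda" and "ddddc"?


Comparing "abcda" and "ddddc" position by position:
  Position 0: 'a' vs 'd' => differ
  Position 1: 'b' vs 'd' => differ
  Position 2: 'c' vs 'd' => differ
  Position 3: 'd' vs 'd' => same
  Position 4: 'a' vs 'c' => differ
Total differences (Hamming distance): 4

4


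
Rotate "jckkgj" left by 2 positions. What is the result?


Input: "jckkgj", rotate left by 2
First 2 characters: "jc"
Remaining characters: "kkgj"
Concatenate remaining + first: "kkgj" + "jc" = "kkgjjc"

kkgjjc


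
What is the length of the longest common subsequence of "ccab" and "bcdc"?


LCS of "ccab" and "bcdc"
DP table:
           b    c    d    c
      0    0    0    0    0
  c   0    0    1    1    1
  c   0    0    1    1    2
  a   0    0    1    1    2
  b   0    1    1    1    2
LCS length = dp[4][4] = 2

2


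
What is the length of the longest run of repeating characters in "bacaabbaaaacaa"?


Input: "bacaabbaaaacaa"
Scanning for longest run:
  Position 1 ('a'): new char, reset run to 1
  Position 2 ('c'): new char, reset run to 1
  Position 3 ('a'): new char, reset run to 1
  Position 4 ('a'): continues run of 'a', length=2
  Position 5 ('b'): new char, reset run to 1
  Position 6 ('b'): continues run of 'b', length=2
  Position 7 ('a'): new char, reset run to 1
  Position 8 ('a'): continues run of 'a', length=2
  Position 9 ('a'): continues run of 'a', length=3
  Position 10 ('a'): continues run of 'a', length=4
  Position 11 ('c'): new char, reset run to 1
  Position 12 ('a'): new char, reset run to 1
  Position 13 ('a'): continues run of 'a', length=2
Longest run: 'a' with length 4

4


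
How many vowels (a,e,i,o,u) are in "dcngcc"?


Input: dcngcc
Checking each character:
  'd' at position 0: consonant
  'c' at position 1: consonant
  'n' at position 2: consonant
  'g' at position 3: consonant
  'c' at position 4: consonant
  'c' at position 5: consonant
Total vowels: 0

0


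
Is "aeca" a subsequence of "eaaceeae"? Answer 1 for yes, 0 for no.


Check if "aeca" is a subsequence of "eaaceeae"
Greedy scan:
  Position 0 ('e'): no match needed
  Position 1 ('a'): matches sub[0] = 'a'
  Position 2 ('a'): no match needed
  Position 3 ('c'): no match needed
  Position 4 ('e'): matches sub[1] = 'e'
  Position 5 ('e'): no match needed
  Position 6 ('a'): no match needed
  Position 7 ('e'): no match needed
Only matched 2/4 characters => not a subsequence

0


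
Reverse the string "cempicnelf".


Input: cempicnelf
Reading characters right to left:
  Position 9: 'f'
  Position 8: 'l'
  Position 7: 'e'
  Position 6: 'n'
  Position 5: 'c'
  Position 4: 'i'
  Position 3: 'p'
  Position 2: 'm'
  Position 1: 'e'
  Position 0: 'c'
Reversed: flencipmec

flencipmec


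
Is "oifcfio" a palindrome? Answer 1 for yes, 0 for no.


Input: oifcfio
Reversed: oifcfio
  Compare pos 0 ('o') with pos 6 ('o'): match
  Compare pos 1 ('i') with pos 5 ('i'): match
  Compare pos 2 ('f') with pos 4 ('f'): match
Result: palindrome

1


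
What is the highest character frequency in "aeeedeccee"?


Input: aeeedeccee
Character counts:
  'a': 1
  'c': 2
  'd': 1
  'e': 6
Maximum frequency: 6

6


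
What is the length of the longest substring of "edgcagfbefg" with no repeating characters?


Input: "edgcagfbefg"
Sliding window (track last position of each char):
  Position 0 ('e'): window [0,0] length 1 -- new best
  Position 1 ('d'): window [0,1] length 2 -- new best
  Position 2 ('g'): window [0,2] length 3 -- new best
  Position 3 ('c'): window [0,3] length 4 -- new best
  Position 4 ('a'): window [0,4] length 5 -- new best
  Position 5 ('g'): repeat (last at 2), move window start to 3
  Position 5 ('g'): window [3,5] length 3
  Position 6 ('f'): window [3,6] length 4
  Position 7 ('b'): window [3,7] length 5
  Position 8 ('e'): window [3,8] length 6 -- new best
  Position 9 ('f'): repeat (last at 6), move window start to 7
  Position 9 ('f'): window [7,9] length 3
  Position 10 ('g'): window [7,10] length 4
Longest substring with no repeats: "cagfbe" with length 6

6


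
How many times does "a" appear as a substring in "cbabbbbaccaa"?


Searching for "a" in "cbabbbbaccaa"
Scanning each position:
  Position 0: "c" => no
  Position 1: "b" => no
  Position 2: "a" => MATCH
  Position 3: "b" => no
  Position 4: "b" => no
  Position 5: "b" => no
  Position 6: "b" => no
  Position 7: "a" => MATCH
  Position 8: "c" => no
  Position 9: "c" => no
  Position 10: "a" => MATCH
  Position 11: "a" => MATCH
Total occurrences: 4

4


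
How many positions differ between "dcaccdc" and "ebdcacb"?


Comparing "dcaccdc" and "ebdcacb" position by position:
  Position 0: 'd' vs 'e' => DIFFER
  Position 1: 'c' vs 'b' => DIFFER
  Position 2: 'a' vs 'd' => DIFFER
  Position 3: 'c' vs 'c' => same
  Position 4: 'c' vs 'a' => DIFFER
  Position 5: 'd' vs 'c' => DIFFER
  Position 6: 'c' vs 'b' => DIFFER
Positions that differ: 6

6


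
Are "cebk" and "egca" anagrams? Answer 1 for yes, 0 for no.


Strings: "cebk", "egca"
Sorted first:  bcek
Sorted second: aceg
Differ at position 0: 'b' vs 'a' => not anagrams

0


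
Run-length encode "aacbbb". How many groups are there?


Input: aacbbb
Scanning for consecutive runs:
  Group 1: 'a' x 2 (positions 0-1)
  Group 2: 'c' x 1 (positions 2-2)
  Group 3: 'b' x 3 (positions 3-5)
Total groups: 3

3


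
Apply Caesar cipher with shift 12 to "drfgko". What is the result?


Caesar cipher: shift "drfgko" by 12
  'd' (pos 3) + 12 = pos 15 = 'p'
  'r' (pos 17) + 12 = pos 3 = 'd'
  'f' (pos 5) + 12 = pos 17 = 'r'
  'g' (pos 6) + 12 = pos 18 = 's'
  'k' (pos 10) + 12 = pos 22 = 'w'
  'o' (pos 14) + 12 = pos 0 = 'a'
Result: pdrswa

pdrswa


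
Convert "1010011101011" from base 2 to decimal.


Input: "1010011101011" in base 2
Positional expansion:
  Digit '1' (value 1) x 2^12 = 4096
  Digit '0' (value 0) x 2^11 = 0
  Digit '1' (value 1) x 2^10 = 1024
  Digit '0' (value 0) x 2^9 = 0
  Digit '0' (value 0) x 2^8 = 0
  Digit '1' (value 1) x 2^7 = 128
  Digit '1' (value 1) x 2^6 = 64
  Digit '1' (value 1) x 2^5 = 32
  Digit '0' (value 0) x 2^4 = 0
  Digit '1' (value 1) x 2^3 = 8
  Digit '0' (value 0) x 2^2 = 0
  Digit '1' (value 1) x 2^1 = 2
  Digit '1' (value 1) x 2^0 = 1
Sum = 5355

5355


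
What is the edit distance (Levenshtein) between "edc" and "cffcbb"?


Computing edit distance: "edc" -> "cffcbb"
DP table:
           c    f    f    c    b    b
      0    1    2    3    4    5    6
  e   1    1    2    3    4    5    6
  d   2    2    2    3    4    5    6
  c   3    2    3    3    3    4    5
Edit distance = dp[3][6] = 5

5


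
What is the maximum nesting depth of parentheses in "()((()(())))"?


Input: "()((()(())))"
Tracking depth:
  Position 0 '(': depth becomes 1
  Position 1 ')': depth becomes 0
  Position 2 '(': depth becomes 1
  Position 3 '(': depth becomes 2
  Position 4 '(': depth becomes 3
  Position 5 ')': depth becomes 2
  Position 6 '(': depth becomes 3
  Position 7 '(': depth becomes 4
  Position 8 ')': depth becomes 3
  Position 9 ')': depth becomes 2
  Position 10 ')': depth becomes 1
  Position 11 ')': depth becomes 0
Maximum depth reached: 4

4


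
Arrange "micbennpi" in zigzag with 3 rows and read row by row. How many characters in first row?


Zigzag "micbennpi" into 3 rows:
Placing characters:
  'm' => row 0
  'i' => row 1
  'c' => row 2
  'b' => row 1
  'e' => row 0
  'n' => row 1
  'n' => row 2
  'p' => row 1
  'i' => row 0
Rows:
  Row 0: "mei"
  Row 1: "ibnp"
  Row 2: "cn"
First row length: 3

3


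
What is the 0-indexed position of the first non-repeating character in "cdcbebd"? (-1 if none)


Input: cdcbebd
Character frequencies:
  'b': 2
  'c': 2
  'd': 2
  'e': 1
Scanning left to right for freq == 1:
  Position 0 ('c'): freq=2, skip
  Position 1 ('d'): freq=2, skip
  Position 2 ('c'): freq=2, skip
  Position 3 ('b'): freq=2, skip
  Position 4 ('e'): unique! => answer = 4

4


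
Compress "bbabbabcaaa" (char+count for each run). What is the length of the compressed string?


Input: bbabbabcaaa
Runs:
  'b' x 2 => "b2"
  'a' x 1 => "a1"
  'b' x 2 => "b2"
  'a' x 1 => "a1"
  'b' x 1 => "b1"
  'c' x 1 => "c1"
  'a' x 3 => "a3"
Compressed: "b2a1b2a1b1c1a3"
Compressed length: 14

14


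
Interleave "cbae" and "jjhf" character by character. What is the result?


Interleaving "cbae" and "jjhf":
  Position 0: 'c' from first, 'j' from second => "cj"
  Position 1: 'b' from first, 'j' from second => "bj"
  Position 2: 'a' from first, 'h' from second => "ah"
  Position 3: 'e' from first, 'f' from second => "ef"
Result: cjbjahef

cjbjahef


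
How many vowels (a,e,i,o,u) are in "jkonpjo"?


Input: jkonpjo
Checking each character:
  'j' at position 0: consonant
  'k' at position 1: consonant
  'o' at position 2: vowel (running total: 1)
  'n' at position 3: consonant
  'p' at position 4: consonant
  'j' at position 5: consonant
  'o' at position 6: vowel (running total: 2)
Total vowels: 2

2


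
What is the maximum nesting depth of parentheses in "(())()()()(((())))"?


Input: "(())()()()(((())))"
Tracking depth:
  Position 0 '(': depth becomes 1
  Position 1 '(': depth becomes 2
  Position 2 ')': depth becomes 1
  Position 3 ')': depth becomes 0
  Position 4 '(': depth becomes 1
  Position 5 ')': depth becomes 0
  Position 6 '(': depth becomes 1
  Position 7 ')': depth becomes 0
  Position 8 '(': depth becomes 1
  Position 9 ')': depth becomes 0
  Position 10 '(': depth becomes 1
  Position 11 '(': depth becomes 2
  Position 12 '(': depth becomes 3
  Position 13 '(': depth becomes 4
  Position 14 ')': depth becomes 3
  Position 15 ')': depth becomes 2
  Position 16 ')': depth becomes 1
  Position 17 ')': depth becomes 0
Maximum depth reached: 4

4


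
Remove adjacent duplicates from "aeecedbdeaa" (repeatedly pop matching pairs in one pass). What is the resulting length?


Input: aeecedbdeaa
Stack-based adjacent duplicate removal:
  Read 'a': push. Stack: a
  Read 'e': push. Stack: ae
  Read 'e': matches stack top 'e' => pop. Stack: a
  Read 'c': push. Stack: ac
  Read 'e': push. Stack: ace
  Read 'd': push. Stack: aced
  Read 'b': push. Stack: acedb
  Read 'd': push. Stack: acedbd
  Read 'e': push. Stack: acedbde
  Read 'a': push. Stack: acedbdea
  Read 'a': matches stack top 'a' => pop. Stack: acedbde
Final stack: "acedbde" (length 7)

7


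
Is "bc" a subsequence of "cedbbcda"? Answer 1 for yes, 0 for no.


Check if "bc" is a subsequence of "cedbbcda"
Greedy scan:
  Position 0 ('c'): no match needed
  Position 1 ('e'): no match needed
  Position 2 ('d'): no match needed
  Position 3 ('b'): matches sub[0] = 'b'
  Position 4 ('b'): no match needed
  Position 5 ('c'): matches sub[1] = 'c'
  Position 6 ('d'): no match needed
  Position 7 ('a'): no match needed
All 2 characters matched => is a subsequence

1


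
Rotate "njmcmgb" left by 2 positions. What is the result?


Input: "njmcmgb", rotate left by 2
First 2 characters: "nj"
Remaining characters: "mcmgb"
Concatenate remaining + first: "mcmgb" + "nj" = "mcmgbnj"

mcmgbnj


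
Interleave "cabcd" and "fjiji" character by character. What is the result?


Interleaving "cabcd" and "fjiji":
  Position 0: 'c' from first, 'f' from second => "cf"
  Position 1: 'a' from first, 'j' from second => "aj"
  Position 2: 'b' from first, 'i' from second => "bi"
  Position 3: 'c' from first, 'j' from second => "cj"
  Position 4: 'd' from first, 'i' from second => "di"
Result: cfajbicjdi

cfajbicjdi


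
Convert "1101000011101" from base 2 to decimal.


Input: "1101000011101" in base 2
Positional expansion:
  Digit '1' (value 1) x 2^12 = 4096
  Digit '1' (value 1) x 2^11 = 2048
  Digit '0' (value 0) x 2^10 = 0
  Digit '1' (value 1) x 2^9 = 512
  Digit '0' (value 0) x 2^8 = 0
  Digit '0' (value 0) x 2^7 = 0
  Digit '0' (value 0) x 2^6 = 0
  Digit '0' (value 0) x 2^5 = 0
  Digit '1' (value 1) x 2^4 = 16
  Digit '1' (value 1) x 2^3 = 8
  Digit '1' (value 1) x 2^2 = 4
  Digit '0' (value 0) x 2^1 = 0
  Digit '1' (value 1) x 2^0 = 1
Sum = 6685

6685


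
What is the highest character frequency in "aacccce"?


Input: aacccce
Character counts:
  'a': 2
  'c': 4
  'e': 1
Maximum frequency: 4

4


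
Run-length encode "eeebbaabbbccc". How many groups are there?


Input: eeebbaabbbccc
Scanning for consecutive runs:
  Group 1: 'e' x 3 (positions 0-2)
  Group 2: 'b' x 2 (positions 3-4)
  Group 3: 'a' x 2 (positions 5-6)
  Group 4: 'b' x 3 (positions 7-9)
  Group 5: 'c' x 3 (positions 10-12)
Total groups: 5

5


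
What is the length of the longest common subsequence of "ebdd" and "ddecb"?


LCS of "ebdd" and "ddecb"
DP table:
           d    d    e    c    b
      0    0    0    0    0    0
  e   0    0    0    1    1    1
  b   0    0    0    1    1    2
  d   0    1    1    1    1    2
  d   0    1    2    2    2    2
LCS length = dp[4][5] = 2

2


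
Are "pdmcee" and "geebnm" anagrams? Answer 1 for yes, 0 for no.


Strings: "pdmcee", "geebnm"
Sorted first:  cdeemp
Sorted second: beegmn
Differ at position 0: 'c' vs 'b' => not anagrams

0
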